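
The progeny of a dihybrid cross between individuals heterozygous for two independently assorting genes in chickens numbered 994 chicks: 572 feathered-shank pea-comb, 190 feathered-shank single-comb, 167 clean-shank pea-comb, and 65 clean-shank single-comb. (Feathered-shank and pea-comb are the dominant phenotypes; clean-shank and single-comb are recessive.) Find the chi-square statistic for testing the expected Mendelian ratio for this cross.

A dihybrid F₂ with independent assortment and complete dominance at both loci gives a 9:3:3:1 phenotypic ratio.
The 9:3:3:1 ratio has 16 parts, so with N = 994 the expected counts are:
  feathered-shank pea-comb: 994 × 9/16 = 559.125
  feathered-shank single-comb: 994 × 3/16 = 186.375
  clean-shank pea-comb: 994 × 3/16 = 186.375
  clean-shank single-comb: 994 × 1/16 = 62.125
χ² = Σ (O − E)² / E
  feathered-shank pea-comb: (572 − 559.125)² / 559.125 = 0.2965
  feathered-shank single-comb: (190 − 186.375)² / 186.375 = 0.0705
  clean-shank pea-comb: (167 − 186.375)² / 186.375 = 2.0142
  clean-shank single-comb: (65 − 62.125)² / 62.125 = 0.1330
χ² = 0.2965 + 0.0705 + 2.0142 + 0.1330 = 2.5142 ≈ 2.514

2.514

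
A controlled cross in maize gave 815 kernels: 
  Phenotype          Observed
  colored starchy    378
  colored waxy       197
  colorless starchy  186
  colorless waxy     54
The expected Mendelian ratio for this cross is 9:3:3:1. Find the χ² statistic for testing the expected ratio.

34.283

Total ratio parts = 16. Expected numbers out of 815:
  colored starchy: 815 × 9/16 = 458.4375
  colored waxy: 815 × 3/16 = 152.8125
  colorless starchy: 815 × 3/16 = 152.8125
  colorless waxy: 815 × 1/16 = 50.9375
χ² = Σ (O − E)² / E
  colored starchy: (378 − 458.4375)² / 458.4375 = 14.1136
  colored waxy: (197 − 152.8125)² / 152.8125 = 12.7773
  colorless starchy: (186 − 152.8125)² / 152.8125 = 7.2076
  colorless waxy: (54 − 50.9375)² / 50.9375 = 0.1841
χ² = 14.1136 + 12.7773 + 7.2076 + 0.1841 = 34.2826 ≈ 34.283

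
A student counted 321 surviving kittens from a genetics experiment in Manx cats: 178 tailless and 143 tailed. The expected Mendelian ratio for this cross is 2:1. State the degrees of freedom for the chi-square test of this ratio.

1

A goodness-of-fit test with 2 phenotype classes has df = 2 − 1 = 1.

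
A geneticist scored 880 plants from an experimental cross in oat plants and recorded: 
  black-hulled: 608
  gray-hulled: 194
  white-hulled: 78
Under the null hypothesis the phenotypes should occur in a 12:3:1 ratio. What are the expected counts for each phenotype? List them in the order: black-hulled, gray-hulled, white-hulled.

660, 165, 55

Total ratio parts = 16. Expected numbers out of 880:
  black-hulled: 880 × 12/16 = 660
  gray-hulled: 880 × 3/16 = 165
  white-hulled: 880 × 1/16 = 55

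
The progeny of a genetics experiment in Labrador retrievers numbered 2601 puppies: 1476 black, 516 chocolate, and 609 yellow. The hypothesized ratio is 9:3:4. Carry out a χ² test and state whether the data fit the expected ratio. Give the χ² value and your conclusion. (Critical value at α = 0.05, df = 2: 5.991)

4.375; consistent

Under the 9:3:4 hypothesis (Σ ratio = 16, N = 2601):
  black: 2601 × 9/16 = 1463.0625
  chocolate: 2601 × 3/16 = 487.6875
  yellow: 2601 × 4/16 = 650.25
χ² = Σ (O − E)² / E
  black: (1476 − 1463.0625)² / 1463.0625 = 0.1144
  chocolate: (516 − 487.6875)² / 487.6875 = 1.6437
  yellow: (609 − 650.25)² / 650.25 = 2.6168
χ² = 0.1144 + 1.6437 + 2.6168 = 4.3749 ≈ 4.375
Degrees of freedom = 3 − 1 = 2; critical value at α = 0.05 is 5.991.
Since 4.375 < 5.991, we fail to reject the null hypothesis — the data are consistent with the 9:3:4 ratio.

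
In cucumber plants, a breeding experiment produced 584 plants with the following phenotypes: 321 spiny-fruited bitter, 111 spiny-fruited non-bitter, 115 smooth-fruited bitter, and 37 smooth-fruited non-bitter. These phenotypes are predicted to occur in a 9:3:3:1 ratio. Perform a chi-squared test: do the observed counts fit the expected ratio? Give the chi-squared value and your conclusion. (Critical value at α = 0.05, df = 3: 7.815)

0.475; consistent

Total ratio parts = 16. Expected numbers out of 584:
  spiny-fruited bitter: 584 × 9/16 = 328.5
  spiny-fruited non-bitter: 584 × 3/16 = 109.5
  smooth-fruited bitter: 584 × 3/16 = 109.5
  smooth-fruited non-bitter: 584 × 1/16 = 36.5
χ² = Σ (O − E)² / E
  spiny-fruited bitter: (321 − 328.5)² / 328.5 = 0.1712
  spiny-fruited non-bitter: (111 − 109.5)² / 109.5 = 0.0205
  smooth-fruited bitter: (115 − 109.5)² / 109.5 = 0.2763
  smooth-fruited non-bitter: (37 − 36.5)² / 36.5 = 0.0068
χ² = 0.1712 + 0.0205 + 0.2763 + 0.0068 = 0.4748 ≈ 0.475
Degrees of freedom = 4 − 1 = 3; critical value at α = 0.05 is 7.815.
Since 0.475 < 7.815, we fail to reject the null hypothesis — the data are consistent with the 9:3:3:1 ratio.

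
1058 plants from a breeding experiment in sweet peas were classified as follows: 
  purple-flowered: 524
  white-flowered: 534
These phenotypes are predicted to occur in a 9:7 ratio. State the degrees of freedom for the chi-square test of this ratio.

1

A goodness-of-fit test with 2 phenotype classes has df = 2 − 1 = 1.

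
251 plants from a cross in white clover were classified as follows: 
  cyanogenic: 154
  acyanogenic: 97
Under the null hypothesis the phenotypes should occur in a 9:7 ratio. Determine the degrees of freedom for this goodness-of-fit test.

A goodness-of-fit test with 2 phenotype classes has df = 2 − 1 = 1.

1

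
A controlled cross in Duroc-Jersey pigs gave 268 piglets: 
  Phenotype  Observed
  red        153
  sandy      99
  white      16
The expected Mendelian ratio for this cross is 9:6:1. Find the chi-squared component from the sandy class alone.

0.022

The 9:6:1 ratio has 16 parts, so with N = 268 the expected counts are:
  red: 268 × 9/16 = 150.75
  sandy: 268 × 6/16 = 100.5
  white: 268 × 1/16 = 16.75
Contribution of sandy: (99 − 100.5)² / 100.5 = 0.0224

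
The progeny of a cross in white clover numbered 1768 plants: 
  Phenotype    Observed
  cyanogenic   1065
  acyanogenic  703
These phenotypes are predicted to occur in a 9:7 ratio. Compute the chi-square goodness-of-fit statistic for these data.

Total ratio parts = 16. Expected numbers out of 1768:
  cyanogenic: 1768 × 9/16 = 994.5
  acyanogenic: 1768 × 7/16 = 773.5
χ² = Σ (O − E)² / E
  cyanogenic: (1065 − 994.5)² / 994.5 = 4.9977
  acyanogenic: (703 − 773.5)² / 773.5 = 6.4257
χ² = 4.9977 + 6.4257 = 11.4234 ≈ 11.423

11.423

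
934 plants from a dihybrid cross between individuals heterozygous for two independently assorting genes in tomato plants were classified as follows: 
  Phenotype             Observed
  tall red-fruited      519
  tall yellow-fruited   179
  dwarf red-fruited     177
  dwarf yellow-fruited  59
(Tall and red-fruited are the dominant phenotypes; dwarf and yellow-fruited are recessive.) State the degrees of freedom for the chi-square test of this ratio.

A dihybrid F₂ with independent assortment and complete dominance at both loci gives a 9:3:3:1 phenotypic ratio.
A goodness-of-fit test with 4 phenotype classes has df = 4 − 1 = 3.

3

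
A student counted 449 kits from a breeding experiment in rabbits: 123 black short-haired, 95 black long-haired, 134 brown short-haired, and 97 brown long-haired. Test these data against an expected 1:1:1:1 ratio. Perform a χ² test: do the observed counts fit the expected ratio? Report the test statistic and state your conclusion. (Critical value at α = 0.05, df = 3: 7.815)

Under the 1:1:1:1 hypothesis (Σ ratio = 4, N = 449):
  black short-haired: 449 × 1/4 = 112.25
  black long-haired: 449 × 1/4 = 112.25
  brown short-haired: 449 × 1/4 = 112.25
  brown long-haired: 449 × 1/4 = 112.25
χ² = Σ (O − E)² / E
  black short-haired: (123 − 112.25)² / 112.25 = 1.0295
  black long-haired: (95 − 112.25)² / 112.25 = 2.6509
  brown short-haired: (134 − 112.25)² / 112.25 = 4.2144
  brown long-haired: (97 − 112.25)² / 112.25 = 2.0718
χ² = 1.0295 + 2.6509 + 4.2144 + 2.0718 = 9.9666 ≈ 9.967
Degrees of freedom = 4 − 1 = 3; critical value at α = 0.05 is 7.815.
Since 9.967 > 7.815, we reject the null hypothesis — the data do not fit the 1:1:1:1 ratio.

9.967; not consistent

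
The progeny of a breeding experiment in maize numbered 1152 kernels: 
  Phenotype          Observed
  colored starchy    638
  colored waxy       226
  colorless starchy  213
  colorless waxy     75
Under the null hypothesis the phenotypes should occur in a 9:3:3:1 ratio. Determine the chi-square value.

0.784

The 9:3:3:1 ratio has 16 parts, so with N = 1152 the expected counts are:
  colored starchy: 1152 × 9/16 = 648
  colored waxy: 1152 × 3/16 = 216
  colorless starchy: 1152 × 3/16 = 216
  colorless waxy: 1152 × 1/16 = 72
χ² = Σ (O − E)² / E
  colored starchy: (638 − 648)² / 648 = 0.1543
  colored waxy: (226 − 216)² / 216 = 0.4630
  colorless starchy: (213 − 216)² / 216 = 0.0417
  colorless waxy: (75 − 72)² / 72 = 0.1250
χ² = 0.1543 + 0.4630 + 0.0417 + 0.1250 = 0.784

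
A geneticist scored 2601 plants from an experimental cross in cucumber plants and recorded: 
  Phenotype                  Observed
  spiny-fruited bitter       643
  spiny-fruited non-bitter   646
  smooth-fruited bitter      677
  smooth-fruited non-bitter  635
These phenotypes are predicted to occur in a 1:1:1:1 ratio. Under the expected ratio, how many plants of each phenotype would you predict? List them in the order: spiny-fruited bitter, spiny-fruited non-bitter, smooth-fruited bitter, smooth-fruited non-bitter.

Total ratio parts = 4. Expected numbers out of 2601:
  spiny-fruited bitter: 2601 × 1/4 = 650.25
  spiny-fruited non-bitter: 2601 × 1/4 = 650.25
  smooth-fruited bitter: 2601 × 1/4 = 650.25
  smooth-fruited non-bitter: 2601 × 1/4 = 650.25

650.25, 650.25, 650.25, 650.25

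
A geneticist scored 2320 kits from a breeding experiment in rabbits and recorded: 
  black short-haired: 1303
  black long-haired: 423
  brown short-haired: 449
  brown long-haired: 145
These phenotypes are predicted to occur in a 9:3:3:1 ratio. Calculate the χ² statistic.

0.785

The 9:3:3:1 ratio has 16 parts, so with N = 2320 the expected counts are:
  black short-haired: 2320 × 9/16 = 1305
  black long-haired: 2320 × 3/16 = 435
  brown short-haired: 2320 × 3/16 = 435
  brown long-haired: 2320 × 1/16 = 145
χ² = Σ (O − E)² / E
  black short-haired: (1303 − 1305)² / 1305 = 0.0031
  black long-haired: (423 − 435)² / 435 = 0.3310
  brown short-haired: (449 − 435)² / 435 = 0.4506
  brown long-haired: (145 − 145)² / 145 = 0.0000
χ² = 0.0031 + 0.3310 + 0.4506 + 0.0000 = 0.7847 ≈ 0.785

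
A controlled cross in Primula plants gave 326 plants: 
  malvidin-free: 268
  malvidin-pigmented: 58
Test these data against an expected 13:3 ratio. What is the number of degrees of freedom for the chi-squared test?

1

A goodness-of-fit test with 2 phenotype classes has df = 2 − 1 = 1.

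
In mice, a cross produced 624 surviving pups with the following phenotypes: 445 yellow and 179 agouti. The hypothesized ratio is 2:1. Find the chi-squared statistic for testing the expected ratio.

6.065

Under the 2:1 hypothesis (Σ ratio = 3, N = 624):
  yellow: 624 × 2/3 = 416
  agouti: 624 × 1/3 = 208
χ² = Σ (O − E)² / E
  yellow: (445 − 416)² / 416 = 2.0216
  agouti: (179 − 208)² / 208 = 4.0433
χ² = 2.0216 + 4.0433 = 6.0649 ≈ 6.065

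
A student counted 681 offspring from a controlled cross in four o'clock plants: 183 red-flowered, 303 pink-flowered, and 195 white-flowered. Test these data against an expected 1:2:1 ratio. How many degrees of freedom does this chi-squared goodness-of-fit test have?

2

A goodness-of-fit test with 3 phenotype classes has df = 3 − 1 = 2.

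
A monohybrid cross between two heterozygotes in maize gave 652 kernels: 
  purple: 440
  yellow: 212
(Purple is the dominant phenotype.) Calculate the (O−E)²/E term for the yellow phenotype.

For a monohybrid cross between heterozygotes with complete dominance, the expected phenotypic ratio is 3:1.
Under the 3:1 hypothesis (Σ ratio = 4, N = 652):
  purple: 652 × 3/4 = 489
  yellow: 652 × 1/4 = 163
Contribution of yellow: (212 − 163)² / 163 = 14.7301

14.730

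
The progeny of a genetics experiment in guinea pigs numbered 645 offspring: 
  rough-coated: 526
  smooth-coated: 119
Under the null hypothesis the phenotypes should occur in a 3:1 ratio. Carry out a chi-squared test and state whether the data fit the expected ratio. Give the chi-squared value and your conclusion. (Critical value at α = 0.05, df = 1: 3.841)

Under the 3:1 hypothesis (Σ ratio = 4, N = 645):
  rough-coated: 645 × 3/4 = 483.75
  smooth-coated: 645 × 1/4 = 161.25
χ² = Σ (O − E)² / E
  rough-coated: (526 − 483.75)² / 483.75 = 3.6901
  smooth-coated: (119 − 161.25)² / 161.25 = 11.0702
χ² = 3.6901 + 11.0702 = 14.7603 ≈ 14.760
Degrees of freedom = 2 − 1 = 1; critical value at α = 0.05 is 3.841.
Since 14.760 > 3.841, we reject the null hypothesis — the data do not fit the 3:1 ratio.

14.760; not consistent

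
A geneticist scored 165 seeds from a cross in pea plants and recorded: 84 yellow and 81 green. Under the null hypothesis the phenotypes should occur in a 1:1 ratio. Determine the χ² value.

0.055

Expected counts for N = 165 under a 1:1 ratio (total parts = 2):
  yellow: 165 × 1/2 = 82.5
  green: 165 × 1/2 = 82.5
χ² = Σ (O − E)² / E
  yellow: (84 − 82.5)² / 82.5 = 0.0273
  green: (81 − 82.5)² / 82.5 = 0.0273
χ² = 0.0273 + 0.0273 = 0.0546 ≈ 0.055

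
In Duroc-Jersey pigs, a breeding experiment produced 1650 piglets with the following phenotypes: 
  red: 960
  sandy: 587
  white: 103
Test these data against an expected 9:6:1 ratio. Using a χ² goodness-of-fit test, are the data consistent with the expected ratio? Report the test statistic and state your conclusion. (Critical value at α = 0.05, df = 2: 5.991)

Total ratio parts = 16. Expected numbers out of 1650:
  red: 1650 × 9/16 = 928.125
  sandy: 1650 × 6/16 = 618.75
  white: 1650 × 1/16 = 103.125
χ² = Σ (O − E)² / E
  red: (960 − 928.125)² / 928.125 = 1.0947
  sandy: (587 − 618.75)² / 618.75 = 1.6292
  white: (103 − 103.125)² / 103.125 = 0.0002
χ² = 1.0947 + 1.6292 + 0.0002 = 2.7241 ≈ 2.724
Degrees of freedom = 3 − 1 = 2; critical value at α = 0.05 is 5.991.
Since 2.724 < 5.991, we fail to reject the null hypothesis — the data are consistent with the 9:6:1 ratio.

2.724; consistent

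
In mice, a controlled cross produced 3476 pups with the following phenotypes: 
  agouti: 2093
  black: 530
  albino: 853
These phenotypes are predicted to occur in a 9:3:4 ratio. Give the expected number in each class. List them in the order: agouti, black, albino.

1955.25, 651.75, 869

Expected counts for N = 3476 under a 9:3:4 ratio (total parts = 16):
  agouti: 3476 × 9/16 = 1955.25
  black: 3476 × 3/16 = 651.75
  albino: 3476 × 4/16 = 869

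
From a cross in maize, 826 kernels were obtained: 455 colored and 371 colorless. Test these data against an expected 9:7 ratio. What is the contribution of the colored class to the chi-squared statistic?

0.199

Under the 9:7 hypothesis (Σ ratio = 16, N = 826):
  colored: 826 × 9/16 = 464.625
  colorless: 826 × 7/16 = 361.375
Contribution of colored: (455 − 464.625)² / 464.625 = 0.1994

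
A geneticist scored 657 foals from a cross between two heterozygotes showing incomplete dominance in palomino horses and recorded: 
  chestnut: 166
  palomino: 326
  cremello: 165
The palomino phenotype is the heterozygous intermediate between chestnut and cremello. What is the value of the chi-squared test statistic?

With incomplete dominance, a heterozygote × heterozygote cross gives a 1:2:1 phenotypic ratio.
The 1:2:1 ratio has 4 parts, so with N = 657 the expected counts are:
  chestnut: 657 × 1/4 = 164.25
  palomino: 657 × 2/4 = 328.5
  cremello: 657 × 1/4 = 164.25
χ² = Σ (O − E)² / E
  chestnut: (166 − 164.25)² / 164.25 = 0.0186
  palomino: (326 − 328.5)² / 328.5 = 0.0190
  cremello: (165 − 164.25)² / 164.25 = 0.0034
χ² = 0.0186 + 0.0190 + 0.0034 = 0.041

0.041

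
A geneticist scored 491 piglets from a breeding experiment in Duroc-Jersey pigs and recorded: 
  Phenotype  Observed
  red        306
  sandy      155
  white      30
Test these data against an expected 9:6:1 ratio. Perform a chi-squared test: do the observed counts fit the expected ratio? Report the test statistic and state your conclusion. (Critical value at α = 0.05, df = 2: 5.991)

Under the 9:6:1 hypothesis (Σ ratio = 16, N = 491):
  red: 491 × 9/16 = 276.1875
  sandy: 491 × 6/16 = 184.125
  white: 491 × 1/16 = 30.6875
χ² = Σ (O − E)² / E
  red: (306 − 276.1875)² / 276.1875 = 3.2180
  sandy: (155 − 184.125)² / 184.125 = 4.6070
  white: (30 − 30.6875)² / 30.6875 = 0.0154
χ² = 3.2180 + 4.6070 + 0.0154 = 7.8404 ≈ 7.840
Degrees of freedom = 3 − 1 = 2; critical value at α = 0.05 is 5.991.
Since 7.840 > 5.991, we reject the null hypothesis — the data do not fit the 9:6:1 ratio.

7.840; not consistent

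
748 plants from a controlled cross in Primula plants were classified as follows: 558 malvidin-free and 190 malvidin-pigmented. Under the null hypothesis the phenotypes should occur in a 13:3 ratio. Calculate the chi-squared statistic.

21.720

The 13:3 ratio has 16 parts, so with N = 748 the expected counts are:
  malvidin-free: 748 × 13/16 = 607.75
  malvidin-pigmented: 748 × 3/16 = 140.25
χ² = Σ (O − E)² / E
  malvidin-free: (558 − 607.75)² / 607.75 = 4.0725
  malvidin-pigmented: (190 − 140.25)² / 140.25 = 17.6475
χ² = 4.0725 + 17.6475 = 21.720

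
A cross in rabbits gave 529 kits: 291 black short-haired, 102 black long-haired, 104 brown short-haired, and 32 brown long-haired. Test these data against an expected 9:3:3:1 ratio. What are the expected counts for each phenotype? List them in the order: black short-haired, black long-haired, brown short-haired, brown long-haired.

Under the 9:3:3:1 hypothesis (Σ ratio = 16, N = 529):
  black short-haired: 529 × 9/16 = 297.5625
  black long-haired: 529 × 3/16 = 99.1875
  brown short-haired: 529 × 3/16 = 99.1875
  brown long-haired: 529 × 1/16 = 33.0625

297.5625, 99.1875, 99.1875, 33.0625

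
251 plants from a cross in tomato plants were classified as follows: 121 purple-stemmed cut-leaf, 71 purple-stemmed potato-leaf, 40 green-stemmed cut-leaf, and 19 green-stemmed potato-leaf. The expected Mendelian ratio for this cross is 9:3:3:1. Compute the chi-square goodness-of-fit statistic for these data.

Under the 9:3:3:1 hypothesis (Σ ratio = 16, N = 251):
  purple-stemmed cut-leaf: 251 × 9/16 = 141.1875
  purple-stemmed potato-leaf: 251 × 3/16 = 47.0625
  green-stemmed cut-leaf: 251 × 3/16 = 47.0625
  green-stemmed potato-leaf: 251 × 1/16 = 15.6875
χ² = Σ (O − E)² / E
  purple-stemmed cut-leaf: (121 − 141.1875)² / 141.1875 = 2.8865
  purple-stemmed potato-leaf: (71 − 47.0625)² / 47.0625 = 12.1754
  green-stemmed cut-leaf: (40 − 47.0625)² / 47.0625 = 1.0598
  green-stemmed potato-leaf: (19 − 15.6875)² / 15.6875 = 0.6995
χ² = 2.8865 + 12.1754 + 1.0598 + 0.6995 = 16.8212 ≈ 16.821

16.821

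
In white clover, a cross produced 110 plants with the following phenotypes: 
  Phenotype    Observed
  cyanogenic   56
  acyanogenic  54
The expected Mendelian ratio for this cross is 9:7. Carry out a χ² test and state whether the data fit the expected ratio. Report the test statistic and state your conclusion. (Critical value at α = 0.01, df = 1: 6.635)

1.275; consistent

Expected counts for N = 110 under a 9:7 ratio (total parts = 16):
  cyanogenic: 110 × 9/16 = 61.875
  acyanogenic: 110 × 7/16 = 48.125
χ² = Σ (O − E)² / E
  cyanogenic: (56 − 61.875)² / 61.875 = 0.5578
  acyanogenic: (54 − 48.125)² / 48.125 = 0.7172
χ² = 0.5578 + 0.7172 = 1.275
Degrees of freedom = 2 − 1 = 1; critical value at α = 0.01 is 6.635.
Since 1.275 < 6.635, we fail to reject the null hypothesis — the data are consistent with the 9:7 ratio.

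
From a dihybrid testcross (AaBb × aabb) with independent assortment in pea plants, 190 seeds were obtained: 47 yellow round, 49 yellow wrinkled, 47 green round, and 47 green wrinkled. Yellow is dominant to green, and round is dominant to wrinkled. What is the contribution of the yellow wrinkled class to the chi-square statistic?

A dihybrid testcross with independent assortment gives a 1:1:1:1 ratio.
Under the 1:1:1:1 hypothesis (Σ ratio = 4, N = 190):
  yellow round: 190 × 1/4 = 47.5
  yellow wrinkled: 190 × 1/4 = 47.5
  green round: 190 × 1/4 = 47.5
  green wrinkled: 190 × 1/4 = 47.5
Contribution of yellow wrinkled: (49 − 47.5)² / 47.5 = 0.0474

0.047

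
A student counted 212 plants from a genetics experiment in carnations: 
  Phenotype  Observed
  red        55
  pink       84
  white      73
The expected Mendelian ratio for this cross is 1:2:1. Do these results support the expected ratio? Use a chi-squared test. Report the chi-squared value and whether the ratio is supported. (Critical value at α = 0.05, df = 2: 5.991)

12.189; not consistent

Expected counts for N = 212 under a 1:2:1 ratio (total parts = 4):
  red: 212 × 1/4 = 53
  pink: 212 × 2/4 = 106
  white: 212 × 1/4 = 53
χ² = Σ (O − E)² / E
  red: (55 − 53)² / 53 = 0.0755
  pink: (84 − 106)² / 106 = 4.5660
  white: (73 − 53)² / 53 = 7.5472
χ² = 0.0755 + 4.5660 + 7.5472 = 12.1887 ≈ 12.189
Degrees of freedom = 3 − 1 = 2; critical value at α = 0.05 is 5.991.
Since 12.189 > 5.991, we reject the null hypothesis — the data do not fit the 1:2:1 ratio.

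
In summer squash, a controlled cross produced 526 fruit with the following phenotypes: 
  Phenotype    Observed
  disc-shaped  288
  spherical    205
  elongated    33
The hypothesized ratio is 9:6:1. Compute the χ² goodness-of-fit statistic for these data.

The 9:6:1 ratio has 16 parts, so with N = 526 the expected counts are:
  disc-shaped: 526 × 9/16 = 295.875
  spherical: 526 × 6/16 = 197.25
  elongated: 526 × 1/16 = 32.875
χ² = Σ (O − E)² / E
  disc-shaped: (288 − 295.875)² / 295.875 = 0.2096
  spherical: (205 − 197.25)² / 197.25 = 0.3045
  elongated: (33 − 32.875)² / 32.875 = 0.0005
χ² = 0.2096 + 0.3045 + 0.0005 = 0.5146 ≈ 0.515

0.515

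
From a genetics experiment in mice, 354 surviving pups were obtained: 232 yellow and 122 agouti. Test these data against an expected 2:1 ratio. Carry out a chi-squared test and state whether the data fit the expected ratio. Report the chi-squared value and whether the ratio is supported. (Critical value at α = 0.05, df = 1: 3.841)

0.203; consistent

Total ratio parts = 3. Expected numbers out of 354:
  yellow: 354 × 2/3 = 236
  agouti: 354 × 1/3 = 118
χ² = Σ (O − E)² / E
  yellow: (232 − 236)² / 236 = 0.0678
  agouti: (122 − 118)² / 118 = 0.1356
χ² = 0.0678 + 0.1356 = 0.2034 ≈ 0.203
Degrees of freedom = 2 − 1 = 1; critical value at α = 0.05 is 3.841.
Since 0.203 < 3.841, we fail to reject the null hypothesis — the data are consistent with the 2:1 ratio.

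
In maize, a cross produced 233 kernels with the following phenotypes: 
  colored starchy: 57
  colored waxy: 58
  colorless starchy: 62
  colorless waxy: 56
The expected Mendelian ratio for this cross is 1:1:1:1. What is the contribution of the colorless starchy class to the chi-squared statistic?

Expected counts for N = 233 under a 1:1:1:1 ratio (total parts = 4):
  colored starchy: 233 × 1/4 = 58.25
  colored waxy: 233 × 1/4 = 58.25
  colorless starchy: 233 × 1/4 = 58.25
  colorless waxy: 233 × 1/4 = 58.25
Contribution of colorless starchy: (62 − 58.25)² / 58.25 = 0.2414

0.241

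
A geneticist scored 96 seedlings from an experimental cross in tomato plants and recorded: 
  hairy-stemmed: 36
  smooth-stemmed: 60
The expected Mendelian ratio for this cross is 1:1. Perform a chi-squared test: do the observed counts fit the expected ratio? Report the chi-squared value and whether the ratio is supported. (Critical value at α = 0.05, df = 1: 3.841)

The 1:1 ratio has 2 parts, so with N = 96 the expected counts are:
  hairy-stemmed: 96 × 1/2 = 48
  smooth-stemmed: 96 × 1/2 = 48
χ² = Σ (O − E)² / E
  hairy-stemmed: (36 − 48)² / 48 = 3.0000
  smooth-stemmed: (60 − 48)² / 48 = 3.0000
χ² = 3.0000 + 3.0000 = 6.000
Degrees of freedom = 2 − 1 = 1; critical value at α = 0.05 is 3.841.
Since 6.000 > 3.841, we reject the null hypothesis — the data do not fit the 1:1 ratio.

6.000; not consistent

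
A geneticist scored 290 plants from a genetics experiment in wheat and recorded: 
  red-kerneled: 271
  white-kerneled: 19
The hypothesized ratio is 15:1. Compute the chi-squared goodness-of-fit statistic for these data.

0.045

Under the 15:1 hypothesis (Σ ratio = 16, N = 290):
  red-kerneled: 290 × 15/16 = 271.875
  white-kerneled: 290 × 1/16 = 18.125
χ² = Σ (O − E)² / E
  red-kerneled: (271 − 271.875)² / 271.875 = 0.0028
  white-kerneled: (19 − 18.125)² / 18.125 = 0.0422
χ² = 0.0028 + 0.0422 = 0.045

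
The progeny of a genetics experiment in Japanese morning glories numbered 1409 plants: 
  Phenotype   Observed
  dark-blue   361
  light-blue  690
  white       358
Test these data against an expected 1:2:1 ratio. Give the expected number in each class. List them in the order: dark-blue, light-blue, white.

352.25, 704.5, 352.25

Expected counts for N = 1409 under a 1:2:1 ratio (total parts = 4):
  dark-blue: 1409 × 1/4 = 352.25
  light-blue: 1409 × 2/4 = 704.5
  white: 1409 × 1/4 = 352.25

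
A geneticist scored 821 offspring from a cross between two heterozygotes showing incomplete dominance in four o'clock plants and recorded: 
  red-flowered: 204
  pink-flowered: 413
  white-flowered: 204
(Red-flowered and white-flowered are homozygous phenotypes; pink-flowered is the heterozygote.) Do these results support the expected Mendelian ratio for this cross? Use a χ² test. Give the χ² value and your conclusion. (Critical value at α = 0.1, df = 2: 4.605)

0.030; consistent

With incomplete dominance, a heterozygote × heterozygote cross gives a 1:2:1 phenotypic ratio.
Total ratio parts = 4. Expected numbers out of 821:
  red-flowered: 821 × 1/4 = 205.25
  pink-flowered: 821 × 2/4 = 410.5
  white-flowered: 821 × 1/4 = 205.25
χ² = Σ (O − E)² / E
  red-flowered: (204 − 205.25)² / 205.25 = 0.0076
  pink-flowered: (413 − 410.5)² / 410.5 = 0.0152
  white-flowered: (204 − 205.25)² / 205.25 = 0.0076
χ² = 0.0076 + 0.0152 + 0.0076 = 0.0304 ≈ 0.030
Degrees of freedom = 3 − 1 = 2; critical value at α = 0.1 is 4.605.
Since 0.030 < 4.605, we fail to reject the null hypothesis — the data are consistent with the 1:2:1 ratio.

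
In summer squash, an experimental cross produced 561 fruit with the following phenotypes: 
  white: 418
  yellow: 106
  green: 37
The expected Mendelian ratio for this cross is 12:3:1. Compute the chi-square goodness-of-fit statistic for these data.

Under the 12:3:1 hypothesis (Σ ratio = 16, N = 561):
  white: 561 × 12/16 = 420.75
  yellow: 561 × 3/16 = 105.1875
  green: 561 × 1/16 = 35.0625
χ² = Σ (O − E)² / E
  white: (418 − 420.75)² / 420.75 = 0.0180
  yellow: (106 − 105.1875)² / 105.1875 = 0.0063
  green: (37 − 35.0625)² / 35.0625 = 0.1071
χ² = 0.0180 + 0.0063 + 0.1071 = 0.1314 ≈ 0.131

0.131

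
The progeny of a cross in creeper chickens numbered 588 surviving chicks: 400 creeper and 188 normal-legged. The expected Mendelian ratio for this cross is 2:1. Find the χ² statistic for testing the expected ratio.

0.490

Under the 2:1 hypothesis (Σ ratio = 3, N = 588):
  creeper: 588 × 2/3 = 392
  normal-legged: 588 × 1/3 = 196
χ² = Σ (O − E)² / E
  creeper: (400 − 392)² / 392 = 0.1633
  normal-legged: (188 − 196)² / 196 = 0.3265
χ² = 0.1633 + 0.3265 = 0.4898 ≈ 0.490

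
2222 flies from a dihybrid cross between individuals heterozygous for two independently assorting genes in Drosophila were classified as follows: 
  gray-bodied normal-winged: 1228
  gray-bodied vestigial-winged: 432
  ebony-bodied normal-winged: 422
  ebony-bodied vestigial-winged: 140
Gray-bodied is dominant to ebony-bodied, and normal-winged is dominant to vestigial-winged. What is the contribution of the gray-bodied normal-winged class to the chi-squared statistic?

0.383

A dihybrid F₂ with independent assortment and complete dominance at both loci gives a 9:3:3:1 phenotypic ratio.
Total ratio parts = 16. Expected numbers out of 2222:
  gray-bodied normal-winged: 2222 × 9/16 = 1249.875
  gray-bodied vestigial-winged: 2222 × 3/16 = 416.625
  ebony-bodied normal-winged: 2222 × 3/16 = 416.625
  ebony-bodied vestigial-winged: 2222 × 1/16 = 138.875
Contribution of gray-bodied normal-winged: (1228 − 1249.875)² / 1249.875 = 0.3829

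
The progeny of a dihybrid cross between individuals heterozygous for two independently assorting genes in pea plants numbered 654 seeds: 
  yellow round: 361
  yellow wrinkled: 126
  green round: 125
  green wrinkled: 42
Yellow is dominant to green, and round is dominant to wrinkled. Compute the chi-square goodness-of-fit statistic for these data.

0.298

A dihybrid F₂ with independent assortment and complete dominance at both loci gives a 9:3:3:1 phenotypic ratio.
Total ratio parts = 16. Expected numbers out of 654:
  yellow round: 654 × 9/16 = 367.875
  yellow wrinkled: 654 × 3/16 = 122.625
  green round: 654 × 3/16 = 122.625
  green wrinkled: 654 × 1/16 = 40.875
χ² = Σ (O − E)² / E
  yellow round: (361 − 367.875)² / 367.875 = 0.1285
  yellow wrinkled: (126 − 122.625)² / 122.625 = 0.0929
  green round: (125 − 122.625)² / 122.625 = 0.0460
  green wrinkled: (42 − 40.875)² / 40.875 = 0.0310
χ² = 0.1285 + 0.0929 + 0.0460 + 0.0310 = 0.2984 ≈ 0.298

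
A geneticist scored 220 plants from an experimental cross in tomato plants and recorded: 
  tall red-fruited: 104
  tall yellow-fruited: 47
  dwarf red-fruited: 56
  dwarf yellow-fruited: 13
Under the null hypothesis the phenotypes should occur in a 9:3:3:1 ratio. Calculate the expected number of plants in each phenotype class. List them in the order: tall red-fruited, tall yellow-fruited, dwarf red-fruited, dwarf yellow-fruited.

Expected counts for N = 220 under a 9:3:3:1 ratio (total parts = 16):
  tall red-fruited: 220 × 9/16 = 123.75
  tall yellow-fruited: 220 × 3/16 = 41.25
  dwarf red-fruited: 220 × 3/16 = 41.25
  dwarf yellow-fruited: 220 × 1/16 = 13.75

123.75, 41.25, 41.25, 13.75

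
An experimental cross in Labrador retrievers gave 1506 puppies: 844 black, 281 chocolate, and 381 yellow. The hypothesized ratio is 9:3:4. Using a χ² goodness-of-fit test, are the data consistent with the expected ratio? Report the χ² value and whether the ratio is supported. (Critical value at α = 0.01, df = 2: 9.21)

0.072; consistent

Total ratio parts = 16. Expected numbers out of 1506:
  black: 1506 × 9/16 = 847.125
  chocolate: 1506 × 3/16 = 282.375
  yellow: 1506 × 4/16 = 376.5
χ² = Σ (O − E)² / E
  black: (844 − 847.125)² / 847.125 = 0.0115
  chocolate: (281 − 282.375)² / 282.375 = 0.0067
  yellow: (381 − 376.5)² / 376.5 = 0.0538
χ² = 0.0115 + 0.0067 + 0.0538 = 0.072
Degrees of freedom = 3 − 1 = 2; critical value at α = 0.01 is 9.21.
Since 0.072 < 9.21, we fail to reject the null hypothesis — the data are consistent with the 9:3:4 ratio.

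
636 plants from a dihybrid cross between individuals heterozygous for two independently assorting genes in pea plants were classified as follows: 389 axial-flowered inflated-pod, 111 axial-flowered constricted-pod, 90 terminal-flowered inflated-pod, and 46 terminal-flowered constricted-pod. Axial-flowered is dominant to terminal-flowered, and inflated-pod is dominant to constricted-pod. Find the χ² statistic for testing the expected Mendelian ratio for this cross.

11.458

A dihybrid F₂ with independent assortment and complete dominance at both loci gives a 9:3:3:1 phenotypic ratio.
Under the 9:3:3:1 hypothesis (Σ ratio = 16, N = 636):
  axial-flowered inflated-pod: 636 × 9/16 = 357.75
  axial-flowered constricted-pod: 636 × 3/16 = 119.25
  terminal-flowered inflated-pod: 636 × 3/16 = 119.25
  terminal-flowered constricted-pod: 636 × 1/16 = 39.75
χ² = Σ (O − E)² / E
  axial-flowered inflated-pod: (389 − 357.75)² / 357.75 = 2.7297
  axial-flowered constricted-pod: (111 − 119.25)² / 119.25 = 0.5708
  terminal-flowered inflated-pod: (90 − 119.25)² / 119.25 = 7.1745
  terminal-flowered constricted-pod: (46 − 39.75)² / 39.75 = 0.9827
χ² = 2.7297 + 0.5708 + 7.1745 + 0.9827 = 11.4577 ≈ 11.458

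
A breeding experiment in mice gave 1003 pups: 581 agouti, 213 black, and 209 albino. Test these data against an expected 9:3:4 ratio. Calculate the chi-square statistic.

10.759

Total ratio parts = 16. Expected numbers out of 1003:
  agouti: 1003 × 9/16 = 564.1875
  black: 1003 × 3/16 = 188.0625
  albino: 1003 × 4/16 = 250.75
χ² = Σ (O − E)² / E
  agouti: (581 − 564.1875)² / 564.1875 = 0.5010
  black: (213 − 188.0625)² / 188.0625 = 3.3068
  albino: (209 − 250.75)² / 250.75 = 6.9514
χ² = 0.5010 + 3.3068 + 6.9514 = 10.7592 ≈ 10.759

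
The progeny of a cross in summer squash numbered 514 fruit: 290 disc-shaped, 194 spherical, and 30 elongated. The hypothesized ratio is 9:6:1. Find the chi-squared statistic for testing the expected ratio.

0.151

Under the 9:6:1 hypothesis (Σ ratio = 16, N = 514):
  disc-shaped: 514 × 9/16 = 289.125
  spherical: 514 × 6/16 = 192.75
  elongated: 514 × 1/16 = 32.125
χ² = Σ (O − E)² / E
  disc-shaped: (290 − 289.125)² / 289.125 = 0.0026
  spherical: (194 − 192.75)² / 192.75 = 0.0081
  elongated: (30 − 32.125)² / 32.125 = 0.1406
χ² = 0.0026 + 0.0081 + 0.1406 = 0.1513 ≈ 0.151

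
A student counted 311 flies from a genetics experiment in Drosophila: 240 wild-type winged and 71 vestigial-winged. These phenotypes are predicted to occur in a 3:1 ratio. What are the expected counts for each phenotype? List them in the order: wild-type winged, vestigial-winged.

233.25, 77.75

Under the 3:1 hypothesis (Σ ratio = 4, N = 311):
  wild-type winged: 311 × 3/4 = 233.25
  vestigial-winged: 311 × 1/4 = 77.75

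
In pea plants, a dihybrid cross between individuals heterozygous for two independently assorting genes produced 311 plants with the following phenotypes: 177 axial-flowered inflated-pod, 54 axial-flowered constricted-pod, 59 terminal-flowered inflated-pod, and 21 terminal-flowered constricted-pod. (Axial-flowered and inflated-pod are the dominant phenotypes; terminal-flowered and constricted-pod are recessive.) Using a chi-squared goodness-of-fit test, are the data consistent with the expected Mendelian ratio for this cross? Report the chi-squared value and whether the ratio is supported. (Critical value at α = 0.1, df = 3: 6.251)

0.477; consistent

A dihybrid F₂ with independent assortment and complete dominance at both loci gives a 9:3:3:1 phenotypic ratio.
Total ratio parts = 16. Expected numbers out of 311:
  axial-flowered inflated-pod: 311 × 9/16 = 174.9375
  axial-flowered constricted-pod: 311 × 3/16 = 58.3125
  terminal-flowered inflated-pod: 311 × 3/16 = 58.3125
  terminal-flowered constricted-pod: 311 × 1/16 = 19.4375
χ² = Σ (O − E)² / E
  axial-flowered inflated-pod: (177 − 174.9375)² / 174.9375 = 0.0243
  axial-flowered constricted-pod: (54 − 58.3125)² / 58.3125 = 0.3189
  terminal-flowered inflated-pod: (59 − 58.3125)² / 58.3125 = 0.0081
  terminal-flowered constricted-pod: (21 − 19.4375)² / 19.4375 = 0.1256
χ² = 0.0243 + 0.3189 + 0.0081 + 0.1256 = 0.4769 ≈ 0.477
Degrees of freedom = 4 − 1 = 3; critical value at α = 0.1 is 6.251.
Since 0.477 < 6.251, we fail to reject the null hypothesis — the data are consistent with the 9:3:3:1 ratio.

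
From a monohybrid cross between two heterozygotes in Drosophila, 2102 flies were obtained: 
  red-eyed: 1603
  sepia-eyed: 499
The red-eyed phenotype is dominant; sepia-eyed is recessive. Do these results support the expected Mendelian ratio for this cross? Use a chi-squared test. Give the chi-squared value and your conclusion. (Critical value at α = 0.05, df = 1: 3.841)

1.782; consistent

For a monohybrid cross between heterozygotes with complete dominance, the expected phenotypic ratio is 3:1.
The 3:1 ratio has 4 parts, so with N = 2102 the expected counts are:
  red-eyed: 2102 × 3/4 = 1576.5
  sepia-eyed: 2102 × 1/4 = 525.5
χ² = Σ (O − E)² / E
  red-eyed: (1603 − 1576.5)² / 1576.5 = 0.4454
  sepia-eyed: (499 − 525.5)² / 525.5 = 1.3363
χ² = 0.4454 + 1.3363 = 1.7817 ≈ 1.782
Degrees of freedom = 2 − 1 = 1; critical value at α = 0.05 is 3.841.
Since 1.782 < 3.841, we fail to reject the null hypothesis — the data are consistent with the 3:1 ratio.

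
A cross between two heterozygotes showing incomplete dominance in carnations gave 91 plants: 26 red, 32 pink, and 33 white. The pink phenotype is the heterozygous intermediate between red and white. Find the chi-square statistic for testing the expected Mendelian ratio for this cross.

With incomplete dominance, a heterozygote × heterozygote cross gives a 1:2:1 phenotypic ratio.
Total ratio parts = 4. Expected numbers out of 91:
  red: 91 × 1/4 = 22.75
  pink: 91 × 2/4 = 45.5
  white: 91 × 1/4 = 22.75
χ² = Σ (O − E)² / E
  red: (26 − 22.75)² / 22.75 = 0.4643
  pink: (32 − 45.5)² / 45.5 = 4.0055
  white: (33 − 22.75)² / 22.75 = 4.6181
χ² = 0.4643 + 4.0055 + 4.6181 = 9.0879 ≈ 9.088

9.088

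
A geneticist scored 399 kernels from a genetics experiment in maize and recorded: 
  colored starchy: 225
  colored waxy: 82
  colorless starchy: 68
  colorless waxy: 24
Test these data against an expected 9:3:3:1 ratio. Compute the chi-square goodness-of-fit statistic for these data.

Expected counts for N = 399 under a 9:3:3:1 ratio (total parts = 16):
  colored starchy: 399 × 9/16 = 224.4375
  colored waxy: 399 × 3/16 = 74.8125
  colorless starchy: 399 × 3/16 = 74.8125
  colorless waxy: 399 × 1/16 = 24.9375
χ² = Σ (O − E)² / E
  colored starchy: (225 − 224.4375)² / 224.4375 = 0.0014
  colored waxy: (82 − 74.8125)² / 74.8125 = 0.6905
  colorless starchy: (68 − 74.8125)² / 74.8125 = 0.6204
  colorless waxy: (24 − 24.9375)² / 24.9375 = 0.0352
χ² = 0.0014 + 0.6905 + 0.6204 + 0.0352 = 1.3475 ≈ 1.348

1.348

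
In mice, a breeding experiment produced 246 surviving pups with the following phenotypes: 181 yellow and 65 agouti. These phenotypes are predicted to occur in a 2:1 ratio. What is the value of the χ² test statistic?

5.287

The 2:1 ratio has 3 parts, so with N = 246 the expected counts are:
  yellow: 246 × 2/3 = 164
  agouti: 246 × 1/3 = 82
χ² = Σ (O − E)² / E
  yellow: (181 − 164)² / 164 = 1.7622
  agouti: (65 − 82)² / 82 = 3.5244
χ² = 1.7622 + 3.5244 = 5.2866 ≈ 5.287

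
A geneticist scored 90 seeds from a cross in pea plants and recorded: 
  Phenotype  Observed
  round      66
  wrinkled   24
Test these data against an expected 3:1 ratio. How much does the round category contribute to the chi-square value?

Expected counts for N = 90 under a 3:1 ratio (total parts = 4):
  round: 90 × 3/4 = 67.5
  wrinkled: 90 × 1/4 = 22.5
Contribution of round: (66 − 67.5)² / 67.5 = 0.0333

0.033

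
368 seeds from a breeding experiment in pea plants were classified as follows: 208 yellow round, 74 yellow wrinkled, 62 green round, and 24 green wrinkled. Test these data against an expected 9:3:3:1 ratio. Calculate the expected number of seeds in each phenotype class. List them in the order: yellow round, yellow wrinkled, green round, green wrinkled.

Expected counts for N = 368 under a 9:3:3:1 ratio (total parts = 16):
  yellow round: 368 × 9/16 = 207
  yellow wrinkled: 368 × 3/16 = 69
  green round: 368 × 3/16 = 69
  green wrinkled: 368 × 1/16 = 23

207, 69, 69, 23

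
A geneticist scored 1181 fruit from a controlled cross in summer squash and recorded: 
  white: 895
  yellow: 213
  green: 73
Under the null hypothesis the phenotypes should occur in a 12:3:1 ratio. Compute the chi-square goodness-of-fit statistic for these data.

0.427

The 12:3:1 ratio has 16 parts, so with N = 1181 the expected counts are:
  white: 1181 × 12/16 = 885.75
  yellow: 1181 × 3/16 = 221.4375
  green: 1181 × 1/16 = 73.8125
χ² = Σ (O − E)² / E
  white: (895 − 885.75)² / 885.75 = 0.0966
  yellow: (213 − 221.4375)² / 221.4375 = 0.3215
  green: (73 − 73.8125)² / 73.8125 = 0.0089
χ² = 0.0966 + 0.3215 + 0.0089 = 0.427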